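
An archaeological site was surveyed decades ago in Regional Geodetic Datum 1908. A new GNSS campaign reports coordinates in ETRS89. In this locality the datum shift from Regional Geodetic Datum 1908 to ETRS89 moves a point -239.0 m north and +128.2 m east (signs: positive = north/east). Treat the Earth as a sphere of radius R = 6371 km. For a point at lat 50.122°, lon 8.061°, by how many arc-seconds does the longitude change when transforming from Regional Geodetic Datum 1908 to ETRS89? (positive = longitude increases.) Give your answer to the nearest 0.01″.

At latitude 50.122°, cos φ = 0.641155.
One radian of longitude at latitude φ spans R cos φ, so Δλ = ΔE / (R cos φ) = 128.2 / (6371000 × 0.641155) = 3.1385e-05 rad = 6.474″.

Δλ = 6.47″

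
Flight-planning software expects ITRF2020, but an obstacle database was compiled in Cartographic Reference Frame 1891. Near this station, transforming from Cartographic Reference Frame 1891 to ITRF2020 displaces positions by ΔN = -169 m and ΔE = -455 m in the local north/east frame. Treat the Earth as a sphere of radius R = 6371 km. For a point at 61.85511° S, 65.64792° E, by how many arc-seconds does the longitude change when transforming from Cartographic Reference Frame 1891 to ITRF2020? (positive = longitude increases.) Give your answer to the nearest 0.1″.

Δλ = -31.2″

At latitude -61.85511°, cos φ = 0.471703.
One radian of longitude at latitude φ spans R cos φ, so Δλ = ΔE / (R cos φ) = -455.0 / (6371000 × 0.471703) = -1.5140e-04 rad = -31.229″.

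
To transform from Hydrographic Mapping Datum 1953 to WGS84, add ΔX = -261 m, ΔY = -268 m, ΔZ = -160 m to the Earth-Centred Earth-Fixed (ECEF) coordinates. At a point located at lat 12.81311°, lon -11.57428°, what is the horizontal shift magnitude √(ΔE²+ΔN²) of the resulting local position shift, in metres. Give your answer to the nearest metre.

334 m

At φ = 12.81311°, λ = -11.57428°: sin φ = 0.221772, cos φ = 0.975099, sin λ = -0.200638, cos λ = 0.979665.
ΔE = −sin λ·ΔX + cos λ·ΔY = −(-0.200638)·(-261) + (0.979665)·(-268) = -314.92 m.
ΔN = −sin φ cos λ·ΔX − sin φ sin λ·ΔY + cos φ·ΔZ = −(0.221772)(0.979665)(-261) − (0.221772)(-0.200638)(-268) + (0.975099)(-160) = -111.24 m.
Horizontal magnitude = √(ΔE² + ΔN²) = √((-314.92)² + (-111.24)²) = 333.98 m.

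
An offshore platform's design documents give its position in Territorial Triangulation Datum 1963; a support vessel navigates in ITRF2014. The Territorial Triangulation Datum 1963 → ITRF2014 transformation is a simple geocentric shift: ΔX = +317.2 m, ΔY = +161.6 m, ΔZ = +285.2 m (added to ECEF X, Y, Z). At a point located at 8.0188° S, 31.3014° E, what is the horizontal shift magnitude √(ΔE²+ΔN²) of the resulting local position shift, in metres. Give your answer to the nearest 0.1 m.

At φ = -8.0188°, λ = 31.3014°: sin φ = -0.139498, cos φ = 0.990222, sin λ = 0.519540, cos λ = 0.854446.
ΔE = −sin λ·ΔX + cos λ·ΔY = −(0.519540)·(317.2) + (0.854446)·(161.6) = -26.72 m.
ΔN = −sin φ cos λ·ΔX − sin φ sin λ·ΔY + cos φ·ΔZ = −(-0.139498)(0.854446)(317.2) − (-0.139498)(0.519540)(161.6) + (0.990222)(285.2) = 331.93 m.
Horizontal magnitude = √(ΔE² + ΔN²) = √((-26.72)² + 331.93²) = 333.01 m.

333.0 m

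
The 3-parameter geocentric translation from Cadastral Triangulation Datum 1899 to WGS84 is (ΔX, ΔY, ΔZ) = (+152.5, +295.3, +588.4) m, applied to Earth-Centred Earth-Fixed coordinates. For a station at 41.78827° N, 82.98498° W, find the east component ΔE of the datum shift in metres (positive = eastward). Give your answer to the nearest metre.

The local east axis at (φ, λ) is (−sin λ, cos λ, 0), so ΔE = −sin(-82.98498°)·152.5 + cos(-82.98498°)·295.3 = 187.42 m.

ΔE = 187 m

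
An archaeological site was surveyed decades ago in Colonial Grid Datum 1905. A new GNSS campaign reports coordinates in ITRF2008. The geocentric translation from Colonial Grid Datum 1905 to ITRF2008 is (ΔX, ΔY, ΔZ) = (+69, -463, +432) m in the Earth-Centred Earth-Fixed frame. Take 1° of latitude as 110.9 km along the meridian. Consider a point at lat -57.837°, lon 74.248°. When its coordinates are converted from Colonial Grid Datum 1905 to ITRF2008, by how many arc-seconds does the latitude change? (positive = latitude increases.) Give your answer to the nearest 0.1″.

sin φ = -0.846537, cos φ = 0.532330, sin λ = 0.962446, cos λ = 0.271474.
North component: ΔN = −sin φ cos λ·ΔX − sin φ sin λ·ΔY + cos φ·ΔZ = −(-0.846537)(0.271474)(69) − (-0.846537)(0.962446)(-463) + (0.532330)(432) = -131.40 m.
1° of latitude spans 110900 m, so Δφ = -131.40 / 110900 × 3600 = -4.266″.

Δφ = -4.3″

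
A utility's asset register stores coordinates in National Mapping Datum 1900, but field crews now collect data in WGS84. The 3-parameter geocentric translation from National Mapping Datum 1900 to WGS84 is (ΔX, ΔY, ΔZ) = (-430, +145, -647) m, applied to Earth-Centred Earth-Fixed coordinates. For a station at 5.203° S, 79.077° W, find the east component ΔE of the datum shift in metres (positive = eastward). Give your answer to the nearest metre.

ΔE = -395 m

At φ = -5.203°, λ = -79.077°: sin φ = -0.090685, cos φ = 0.995880, sin λ = -0.981883, cos λ = 0.189490.
ΔE = −sin λ·ΔX + cos λ·ΔY = −(-0.981883)·(-430) + (0.189490)·(145) = -394.73 m.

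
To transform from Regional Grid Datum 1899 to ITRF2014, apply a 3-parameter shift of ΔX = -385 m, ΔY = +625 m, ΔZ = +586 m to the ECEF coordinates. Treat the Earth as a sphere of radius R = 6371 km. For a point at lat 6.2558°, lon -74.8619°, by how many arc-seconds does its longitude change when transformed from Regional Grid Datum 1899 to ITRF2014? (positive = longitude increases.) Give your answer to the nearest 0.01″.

Δλ = -6.79″

sin φ = 0.108968, cos φ = 0.994045, sin λ = -0.965299, cos λ = 0.261146.
East component: ΔE = −sin λ·ΔX + cos λ·ΔY = −(-0.965299)(-385) + (0.261146)(625) = -208.42 m.
1° of latitude spans πR/180 = 111195 m; at latitude φ, 1° of longitude spans that × cos φ = 110532.8 m, so Δλ = -208.42 / 110532.8 × 3600 = -6.788″.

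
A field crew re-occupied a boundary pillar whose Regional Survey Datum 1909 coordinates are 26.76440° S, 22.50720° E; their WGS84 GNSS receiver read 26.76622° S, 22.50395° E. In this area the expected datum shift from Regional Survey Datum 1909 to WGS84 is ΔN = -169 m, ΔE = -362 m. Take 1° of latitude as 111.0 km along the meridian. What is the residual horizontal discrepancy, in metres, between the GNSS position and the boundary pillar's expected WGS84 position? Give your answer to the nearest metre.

Observed coordinate differences: Δφ = -0.00182°, Δλ = -0.00325°.
Converting to metres (1° lat = 111000 m, cos φ = 0.892866): observed ΔN = -202.0 m, observed ΔE = -322.1 m.
Subtracting the expected shift leaves a residual of -202.0 − (-169) = -33.0 m north and -322.1 − (-362) = 39.9 m east.
Residual distance = √((-33.0)² + 39.9²) = 51.8 m.

52 m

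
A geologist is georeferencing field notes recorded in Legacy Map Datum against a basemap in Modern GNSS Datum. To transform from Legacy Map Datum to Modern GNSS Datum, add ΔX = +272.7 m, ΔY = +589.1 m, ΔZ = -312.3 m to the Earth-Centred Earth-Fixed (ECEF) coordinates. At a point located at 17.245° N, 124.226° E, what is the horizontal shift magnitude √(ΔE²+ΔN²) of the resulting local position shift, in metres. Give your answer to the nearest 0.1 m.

684.0 m

The local east axis at (φ, λ) is (−sin λ, cos λ, 0), so ΔE = −sin(124.226°)·272.7 + cos(124.226°)·589.1 = -556.82 m.
The local north axis is (−sin φ cos λ, −sin φ sin λ, cos φ), giving ΔN = 45.471 − 144.400 − 298.261 = -397.19 m.
Horizontal magnitude = √(ΔE² + ΔN²) = √((-556.82)² + (-397.19)²) = 683.96 m.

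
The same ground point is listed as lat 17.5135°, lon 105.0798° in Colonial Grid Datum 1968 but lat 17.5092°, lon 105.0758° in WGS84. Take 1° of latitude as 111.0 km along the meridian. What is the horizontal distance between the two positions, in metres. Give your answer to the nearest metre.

Δφ = 17.5092° − 17.5135° = -0.0043°; Δλ = 105.0758° − 105.0798° = -0.0040°.
ΔN = Δφ × 111000 = -477.3 m; ΔE = Δλ × 111000 × cos(17.5135°) = -0.0040 × 111000 × 0.953646 = -423.4 m.
Distance = √(ΔE² + ΔN²) = √((-423.4)² + (-477.3)²) = 638.0 m.

638 m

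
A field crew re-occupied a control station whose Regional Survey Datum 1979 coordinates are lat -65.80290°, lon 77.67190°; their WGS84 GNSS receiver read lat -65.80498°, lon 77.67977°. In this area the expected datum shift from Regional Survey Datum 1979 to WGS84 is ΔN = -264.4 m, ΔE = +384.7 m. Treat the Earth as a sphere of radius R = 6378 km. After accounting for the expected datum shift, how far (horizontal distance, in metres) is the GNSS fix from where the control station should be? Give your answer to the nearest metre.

Observed coordinate differences: Δφ = -0.00208°, Δλ = +0.00787°.
Converting to metres (1° lat = 111317 m, cos φ = 0.409877): observed ΔN = -231.5 m, observed ΔE = 359.1 m.
Subtracting the expected shift leaves a residual of -231.5 − (-264.4) = 32.9 m north and 359.1 − (384.7) = -25.6 m east.
Residual distance = √(32.9² + (-25.6)²) = 41.7 m.

42 m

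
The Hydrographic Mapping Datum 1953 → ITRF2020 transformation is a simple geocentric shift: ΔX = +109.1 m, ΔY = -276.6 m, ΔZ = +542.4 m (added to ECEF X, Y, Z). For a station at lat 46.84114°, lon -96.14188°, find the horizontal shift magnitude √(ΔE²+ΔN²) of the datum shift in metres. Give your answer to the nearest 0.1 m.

The local east axis at (φ, λ) is (−sin λ, cos λ, 0), so ΔE = −sin(-96.14188°)·109.1 + cos(-96.14188°)·(-276.6) = 138.07 m.
The local north axis is (−sin φ cos λ, −sin φ sin λ, cos φ), giving ΔN = 8.515 − 200.610 + 371.014 = 178.92 m.
Horizontal magnitude = √(ΔE² + ΔN²) = √(138.07² + 178.92²) = 226.00 m.

226.0 m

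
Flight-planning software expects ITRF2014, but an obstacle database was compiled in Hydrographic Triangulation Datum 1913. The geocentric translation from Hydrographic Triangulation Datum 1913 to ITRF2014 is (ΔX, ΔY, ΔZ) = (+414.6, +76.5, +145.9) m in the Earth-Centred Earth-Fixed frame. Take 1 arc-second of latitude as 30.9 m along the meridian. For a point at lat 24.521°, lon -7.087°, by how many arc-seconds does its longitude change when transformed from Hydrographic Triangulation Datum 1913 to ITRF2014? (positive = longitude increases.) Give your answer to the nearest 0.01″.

sin φ = 0.415027, cos φ = 0.909809, sin λ = -0.123376, cos λ = 0.992360.
East component: ΔE = −sin λ·ΔX + cos λ·ΔY = −(-0.123376)(414.6) + (0.992360)(76.5) = 127.07 m.
1° of latitude spans 3600 × 30.90 = 111240 m; at latitude φ, 1° of longitude spans that × cos φ = 101207.2 m, so Δλ = 127.07 / 101207.2 × 3600 = 4.520″.

Δλ = 4.52″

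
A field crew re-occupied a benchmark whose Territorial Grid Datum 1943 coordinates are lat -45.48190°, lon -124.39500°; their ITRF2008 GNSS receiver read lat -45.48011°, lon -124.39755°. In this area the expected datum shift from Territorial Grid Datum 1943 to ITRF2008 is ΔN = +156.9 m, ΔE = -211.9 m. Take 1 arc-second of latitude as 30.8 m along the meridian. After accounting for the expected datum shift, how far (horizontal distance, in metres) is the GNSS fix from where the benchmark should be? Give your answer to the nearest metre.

44 m

Observed coordinate differences: Δφ = +0.00179°, Δλ = -0.00255°.
Converting to metres (1° lat = 110880 m, cos φ = 0.701135): observed ΔN = 198.5 m, observed ΔE = -198.2 m.
Subtracting the expected shift leaves a residual of 198.5 − (156.9) = 41.6 m north and -198.2 − (-211.9) = 13.7 m east.
Residual distance = √(41.6² + 13.7²) = 43.8 m.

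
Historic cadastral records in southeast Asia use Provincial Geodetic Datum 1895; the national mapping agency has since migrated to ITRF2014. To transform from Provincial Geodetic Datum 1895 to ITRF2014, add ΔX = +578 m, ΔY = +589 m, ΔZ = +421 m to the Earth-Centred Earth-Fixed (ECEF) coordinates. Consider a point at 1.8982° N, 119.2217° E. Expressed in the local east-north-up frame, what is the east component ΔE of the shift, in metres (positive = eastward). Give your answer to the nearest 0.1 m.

The local east axis at (φ, λ) is (−sin λ, cos λ, 0), so ΔE = −sin(119.2217°)·578 + cos(119.2217°)·589 = -791.99 m.

ΔE = -792.0 m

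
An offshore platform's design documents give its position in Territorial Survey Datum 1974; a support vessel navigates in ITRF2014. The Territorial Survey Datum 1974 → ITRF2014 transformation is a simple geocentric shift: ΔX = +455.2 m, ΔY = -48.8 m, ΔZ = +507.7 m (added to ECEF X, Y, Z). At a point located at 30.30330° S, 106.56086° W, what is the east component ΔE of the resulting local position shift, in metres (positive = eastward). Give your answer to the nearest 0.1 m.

At φ = -30.30330°, λ = -106.56086°: sin φ = -0.504577, cos φ = 0.863366, sin λ = -0.958518, cos λ = -0.285034.
ΔE = −sin λ·ΔX + cos λ·ΔY = −(-0.958518)·(455.2) + (-0.285034)·(-48.8) = 450.23 m.

ΔE = 450.2 m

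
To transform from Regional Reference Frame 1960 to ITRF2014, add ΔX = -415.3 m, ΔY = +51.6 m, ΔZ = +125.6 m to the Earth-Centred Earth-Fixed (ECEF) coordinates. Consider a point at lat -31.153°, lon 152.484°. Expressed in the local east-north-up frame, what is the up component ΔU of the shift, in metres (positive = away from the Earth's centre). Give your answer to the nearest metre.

The local up (radial) axis is (cos φ cos λ, cos φ sin λ, sin φ), giving ΔU = 315.206 + 20.401 − 64.976 = 270.63 m.

ΔU = 271 m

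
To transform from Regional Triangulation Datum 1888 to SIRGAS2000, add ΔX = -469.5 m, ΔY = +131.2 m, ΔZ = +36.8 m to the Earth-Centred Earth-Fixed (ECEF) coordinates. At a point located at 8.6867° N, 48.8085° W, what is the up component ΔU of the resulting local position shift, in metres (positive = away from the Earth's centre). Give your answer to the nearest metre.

At φ = 8.6867°, λ = -48.8085°: sin φ = 0.151031, cos φ = 0.988529, sin λ = -0.752513, cos λ = 0.658578.
ΔU = cos φ cos λ·ΔX + cos φ sin λ·ΔY + sin φ·ΔZ = (0.988529)(0.658578)(-469.5) + (0.988529)(-0.752513)(131.2) + (0.151031)(36.8) = -397.69 m.

ΔU = -398 m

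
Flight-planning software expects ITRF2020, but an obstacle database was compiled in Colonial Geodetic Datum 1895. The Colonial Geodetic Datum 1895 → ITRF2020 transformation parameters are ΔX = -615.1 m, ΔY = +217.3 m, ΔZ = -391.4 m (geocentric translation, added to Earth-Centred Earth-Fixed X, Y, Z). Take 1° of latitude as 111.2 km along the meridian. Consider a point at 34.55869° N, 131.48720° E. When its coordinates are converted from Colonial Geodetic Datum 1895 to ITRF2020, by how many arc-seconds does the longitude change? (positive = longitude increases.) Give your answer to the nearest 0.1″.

Δλ = 12.5″

sin φ = 0.567250, cos φ = 0.823546, sin λ = 0.749104, cos λ = -0.662453.
East component: ΔE = −sin λ·ΔX + cos λ·ΔY = −(0.749104)(-615.1) + (-0.662453)(217.3) = 316.82 m.
1° of latitude spans 111200 m; at latitude φ, 1° of longitude spans that × cos φ = 91578.3 m, so Δλ = 316.82 / 91578.3 × 3600 = 12.455″.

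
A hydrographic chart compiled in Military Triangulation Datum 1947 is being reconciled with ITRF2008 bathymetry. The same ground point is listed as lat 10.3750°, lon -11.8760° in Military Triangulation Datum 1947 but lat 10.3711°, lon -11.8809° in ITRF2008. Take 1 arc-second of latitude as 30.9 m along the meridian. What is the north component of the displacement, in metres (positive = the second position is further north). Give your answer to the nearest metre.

ΔN = -434 m

Δφ = 10.3711° − 10.3750° = -0.0039°; Δλ = -11.8809° − -11.8760° = -0.0049°.
1° of latitude = 3600 × 30.90 = 111240 m.
ΔN = Δφ × 111240 = -433.8 m; ΔE = Δλ × 111240 × cos(10.3750°) = -0.0049 × 111240 × 0.983650 = -536.2 m.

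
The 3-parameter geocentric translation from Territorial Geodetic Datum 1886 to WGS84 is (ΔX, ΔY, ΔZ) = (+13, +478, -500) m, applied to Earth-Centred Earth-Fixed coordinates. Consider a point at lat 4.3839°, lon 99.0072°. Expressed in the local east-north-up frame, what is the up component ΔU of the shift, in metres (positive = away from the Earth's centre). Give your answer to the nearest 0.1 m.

ΔU = 430.5 m

The local up (radial) axis is (cos φ cos λ, cos φ sin λ, sin φ), giving ΔU = -2.029 + 470.724 − 38.219 = 430.48 m.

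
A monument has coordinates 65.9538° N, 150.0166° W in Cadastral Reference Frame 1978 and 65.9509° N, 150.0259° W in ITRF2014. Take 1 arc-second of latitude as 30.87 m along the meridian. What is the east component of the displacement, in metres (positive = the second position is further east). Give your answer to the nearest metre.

Δφ = 65.9509° − 65.9538° = -0.0029°; Δλ = -150.0259° − -150.0166° = -0.0093°.
1° of latitude = 3600 × 30.87 = 111132 m.
ΔN = Δφ × 111132 = -322.3 m; ΔE = Δλ × 111132 × cos(65.9538°) = -0.0093 × 111132 × 0.407473 = -421.1 m.

ΔE = -421 m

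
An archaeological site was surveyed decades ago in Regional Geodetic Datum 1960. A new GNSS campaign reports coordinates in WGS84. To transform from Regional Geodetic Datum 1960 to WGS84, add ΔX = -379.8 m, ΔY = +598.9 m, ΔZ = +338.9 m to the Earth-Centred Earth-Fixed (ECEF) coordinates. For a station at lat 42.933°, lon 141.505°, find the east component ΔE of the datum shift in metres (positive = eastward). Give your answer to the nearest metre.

At φ = 42.933°, λ = 141.505°: sin φ = 0.681143, cos φ = 0.732151, sin λ = 0.622446, cos λ = -0.782662.
ΔE = −sin λ·ΔX + cos λ·ΔY = −(0.622446)·(-379.8) + (-0.782662)·(598.9) = -232.33 m.

ΔE = -232 m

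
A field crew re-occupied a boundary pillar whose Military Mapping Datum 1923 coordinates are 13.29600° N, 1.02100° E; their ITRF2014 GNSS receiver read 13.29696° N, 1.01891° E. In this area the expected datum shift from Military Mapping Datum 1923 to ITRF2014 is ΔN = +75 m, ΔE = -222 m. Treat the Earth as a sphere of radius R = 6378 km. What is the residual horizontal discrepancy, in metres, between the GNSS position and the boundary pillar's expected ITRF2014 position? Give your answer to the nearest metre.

Observed coordinate differences: Δφ = +0.00096°, Δλ = -0.00209°.
Converting to metres (1° lat = 111317 m, cos φ = 0.973195): observed ΔN = 106.9 m, observed ΔE = -226.4 m.
Subtracting the expected shift leaves a residual of 106.9 − (75) = 31.9 m north and -226.4 − (-222) = -4.4 m east.
Residual distance = √(31.9² + (-4.4)²) = 32.2 m.

32 m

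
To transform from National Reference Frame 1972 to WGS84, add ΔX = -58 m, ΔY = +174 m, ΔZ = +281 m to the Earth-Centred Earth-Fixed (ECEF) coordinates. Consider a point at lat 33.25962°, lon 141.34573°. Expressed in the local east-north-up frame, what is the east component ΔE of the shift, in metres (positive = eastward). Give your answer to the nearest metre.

ΔE = -100 m

At φ = 33.25962°, λ = 141.34573°: sin φ = 0.548434, cos φ = 0.836194, sin λ = 0.624620, cos λ = -0.780929.
ΔE = −sin λ·ΔX + cos λ·ΔY = −(0.624620)·(-58) + (-0.780929)·(174) = -99.65 m.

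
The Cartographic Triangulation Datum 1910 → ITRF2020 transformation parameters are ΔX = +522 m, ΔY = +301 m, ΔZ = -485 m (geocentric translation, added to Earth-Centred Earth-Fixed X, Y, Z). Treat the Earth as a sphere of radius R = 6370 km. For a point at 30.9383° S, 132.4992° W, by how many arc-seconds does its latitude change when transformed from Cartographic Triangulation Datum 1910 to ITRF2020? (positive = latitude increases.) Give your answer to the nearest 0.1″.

sin φ = -0.514115, cos φ = 0.857721, sin λ = -0.737287, cos λ = -0.675580.
North component: ΔN = −sin φ cos λ·ΔX − sin φ sin λ·ΔY + cos φ·ΔZ = −(-0.514115)(-0.675580)(522) − (-0.514115)(-0.737287)(301) + (0.857721)(-485) = -711.39 m.
1° of latitude spans πR/180 = 111177 m, so Δφ = -711.39 / 111177 × 3600 = -23.035″.

Δφ = -23.0″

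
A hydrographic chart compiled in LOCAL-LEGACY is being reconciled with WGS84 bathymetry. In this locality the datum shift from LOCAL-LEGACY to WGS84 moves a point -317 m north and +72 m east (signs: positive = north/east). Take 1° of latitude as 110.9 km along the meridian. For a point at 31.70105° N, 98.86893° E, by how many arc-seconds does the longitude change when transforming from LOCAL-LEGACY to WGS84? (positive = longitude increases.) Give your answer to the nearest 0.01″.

At latitude 31.70105°, cos φ = 0.850801.
1° of longitude at this latitude = 110.9 × cos φ = 94.35 km, so Δλ = 72.0 / 94353.9 = 0.0007631° = 2.747″.

Δλ = 2.75″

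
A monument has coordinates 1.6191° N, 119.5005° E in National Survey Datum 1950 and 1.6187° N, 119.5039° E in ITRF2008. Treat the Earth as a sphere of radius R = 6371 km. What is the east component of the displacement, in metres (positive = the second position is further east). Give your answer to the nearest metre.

Δφ = 1.6187° − 1.6191° = -0.0004°; Δλ = 119.5039° − 119.5005° = +0.0034°.
1° along a meridian = πR/180 = 111195 m.
ΔN = Δφ × 111195 = -44.5 m; ΔE = Δλ × 111195 × cos(1.6191°) = +0.0034 × 111195 × 0.999601 = 377.9 m.

ΔE = 378 m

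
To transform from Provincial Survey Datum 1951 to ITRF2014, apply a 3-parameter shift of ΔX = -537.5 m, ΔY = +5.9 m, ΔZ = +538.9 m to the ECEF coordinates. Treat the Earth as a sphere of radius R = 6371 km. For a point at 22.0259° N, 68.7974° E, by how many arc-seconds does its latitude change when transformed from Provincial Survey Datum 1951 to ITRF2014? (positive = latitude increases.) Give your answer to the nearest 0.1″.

Δφ = 18.5″

sin φ = 0.375026, cos φ = 0.927014, sin λ = 0.932307, cos λ = 0.361667.
North component: ΔN = −sin φ cos λ·ΔX − sin φ sin λ·ΔY + cos φ·ΔZ = −(0.375026)(0.361667)(-537.5) − (0.375026)(0.932307)(5.9) + (0.927014)(538.9) = 570.41 m.
1° of latitude spans πR/180 = 111195 m, so Δφ = 570.41 / 111195 × 3600 = 18.467″.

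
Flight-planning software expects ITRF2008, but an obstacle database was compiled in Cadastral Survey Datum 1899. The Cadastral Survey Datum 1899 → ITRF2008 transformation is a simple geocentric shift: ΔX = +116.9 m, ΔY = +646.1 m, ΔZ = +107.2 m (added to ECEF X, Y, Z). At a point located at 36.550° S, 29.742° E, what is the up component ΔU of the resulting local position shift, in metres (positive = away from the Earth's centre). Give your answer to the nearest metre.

At φ = -36.550°, λ = 29.742°: sin φ = -0.595524, cos φ = 0.803337, sin λ = 0.496095, cos λ = 0.868268.
ΔU = cos φ cos λ·ΔX + cos φ sin λ·ΔY + sin φ·ΔZ = (0.803337)(0.868268)(116.9) + (0.803337)(0.496095)(646.1) + (-0.595524)(107.2) = 275.19 m.

ΔU = 275 m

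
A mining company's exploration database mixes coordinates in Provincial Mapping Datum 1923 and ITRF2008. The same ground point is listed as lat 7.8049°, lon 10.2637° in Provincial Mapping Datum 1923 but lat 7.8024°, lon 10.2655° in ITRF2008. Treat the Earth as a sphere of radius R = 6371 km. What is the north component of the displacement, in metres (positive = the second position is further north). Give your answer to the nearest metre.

ΔN = -278 m

Δφ = 7.8024° − 7.8049° = -0.0025°; Δλ = 10.2655° − 10.2637° = +0.0018°.
1° along a meridian = πR/180 = 111195 m.
ΔN = Δφ × 111195 = -278.0 m; ΔE = Δλ × 111195 × cos(7.8049°) = +0.0018 × 111195 × 0.990736 = 198.3 m.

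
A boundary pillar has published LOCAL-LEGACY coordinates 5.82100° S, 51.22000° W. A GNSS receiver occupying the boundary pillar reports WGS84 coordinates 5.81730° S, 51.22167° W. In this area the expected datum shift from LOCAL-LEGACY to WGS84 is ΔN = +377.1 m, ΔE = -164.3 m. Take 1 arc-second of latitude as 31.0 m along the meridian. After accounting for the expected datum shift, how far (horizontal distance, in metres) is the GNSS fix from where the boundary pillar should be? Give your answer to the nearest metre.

42 m

Observed coordinate differences: Δφ = +0.00370°, Δλ = -0.00167°.
Converting to metres (1° lat = 111600 m, cos φ = 0.994844): observed ΔN = 412.9 m, observed ΔE = -185.4 m.
Subtracting the expected shift leaves a residual of 412.9 − (377.1) = 35.8 m north and -185.4 − (-164.3) = -21.1 m east.
Residual distance = √(35.8² + (-21.1)²) = 41.6 m.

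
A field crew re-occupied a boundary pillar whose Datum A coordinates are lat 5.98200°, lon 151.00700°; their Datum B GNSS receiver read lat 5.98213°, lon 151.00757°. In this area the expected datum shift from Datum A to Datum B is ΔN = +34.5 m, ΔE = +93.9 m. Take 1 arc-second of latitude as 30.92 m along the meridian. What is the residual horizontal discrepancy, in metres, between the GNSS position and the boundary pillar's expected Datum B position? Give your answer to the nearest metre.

37 m

Observed coordinate differences: Δφ = +0.00013°, Δλ = +0.00057°.
Converting to metres (1° lat = 111312 m, cos φ = 0.994555): observed ΔN = 14.5 m, observed ΔE = 63.1 m.
Subtracting the expected shift leaves a residual of 14.5 − (34.5) = -20.0 m north and 63.1 − (93.9) = -30.8 m east.
Residual distance = √((-20.0)² + (-30.8)²) = 36.7 m.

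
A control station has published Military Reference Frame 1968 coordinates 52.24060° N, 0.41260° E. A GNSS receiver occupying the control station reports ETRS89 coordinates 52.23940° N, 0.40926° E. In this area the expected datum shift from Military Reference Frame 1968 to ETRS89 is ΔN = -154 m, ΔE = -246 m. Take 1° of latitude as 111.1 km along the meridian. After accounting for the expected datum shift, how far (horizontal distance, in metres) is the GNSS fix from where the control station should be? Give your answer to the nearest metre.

28 m

Observed coordinate differences: Δφ = -0.00120°, Δλ = -0.00334°.
Converting to metres (1° lat = 111100 m, cos φ = 0.612347): observed ΔN = -133.3 m, observed ΔE = -227.2 m.
Subtracting the expected shift leaves a residual of -133.3 − (-154) = 20.7 m north and -227.2 − (-246) = 18.8 m east.
Residual distance = √(20.7² + 18.8²) = 27.9 m.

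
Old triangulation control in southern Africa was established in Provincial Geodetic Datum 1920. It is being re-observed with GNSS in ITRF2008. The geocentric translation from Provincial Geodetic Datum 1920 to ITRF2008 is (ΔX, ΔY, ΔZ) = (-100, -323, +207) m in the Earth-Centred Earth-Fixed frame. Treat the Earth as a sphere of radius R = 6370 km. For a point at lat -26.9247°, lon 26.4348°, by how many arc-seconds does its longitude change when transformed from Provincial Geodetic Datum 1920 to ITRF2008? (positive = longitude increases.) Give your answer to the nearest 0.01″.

Δλ = -8.89″

sin φ = -0.452819, cos φ = 0.891602, sin λ = 0.445179, cos λ = 0.895442.
East component: ΔE = −sin λ·ΔX + cos λ·ΔY = −(0.445179)(-100) + (0.895442)(-323) = -244.71 m.
1° of latitude spans πR/180 = 111177 m; at latitude φ, 1° of longitude spans that × cos φ = 99126.1 m, so Δλ = -244.71 / 99126.1 × 3600 = -8.887″.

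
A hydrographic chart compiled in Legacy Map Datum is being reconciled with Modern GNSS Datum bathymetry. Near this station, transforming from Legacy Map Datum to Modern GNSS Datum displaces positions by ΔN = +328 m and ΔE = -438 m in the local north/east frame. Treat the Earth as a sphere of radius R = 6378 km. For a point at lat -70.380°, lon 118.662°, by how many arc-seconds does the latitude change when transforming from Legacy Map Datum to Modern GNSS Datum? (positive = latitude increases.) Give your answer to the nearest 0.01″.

On a sphere of radius R, 1 rad of latitude = R, so Δφ = ΔN / R = 328.0 / 6378000 = 5.1427e-05 rad = 10.608″.

Δφ = 10.61″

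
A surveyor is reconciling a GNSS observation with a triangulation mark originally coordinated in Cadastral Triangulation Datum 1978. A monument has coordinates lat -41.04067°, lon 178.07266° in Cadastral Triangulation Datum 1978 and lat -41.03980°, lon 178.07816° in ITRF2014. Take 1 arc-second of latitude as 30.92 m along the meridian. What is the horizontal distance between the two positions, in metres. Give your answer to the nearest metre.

Δφ = -41.03980° − -41.04067° = +0.00087°; Δλ = 178.07816° − 178.07266° = +0.00550°.
1° of latitude = 3600 × 30.92 = 111312 m.
ΔN = Δφ × 111312 = 96.8 m; ΔE = Δλ × 111312 × cos(-41.04067°) = +0.00550 × 111312 × 0.754244 = 461.8 m.
Distance = √(ΔE² + ΔN²) = √(461.8² + 96.8²) = 471.8 m.

472 m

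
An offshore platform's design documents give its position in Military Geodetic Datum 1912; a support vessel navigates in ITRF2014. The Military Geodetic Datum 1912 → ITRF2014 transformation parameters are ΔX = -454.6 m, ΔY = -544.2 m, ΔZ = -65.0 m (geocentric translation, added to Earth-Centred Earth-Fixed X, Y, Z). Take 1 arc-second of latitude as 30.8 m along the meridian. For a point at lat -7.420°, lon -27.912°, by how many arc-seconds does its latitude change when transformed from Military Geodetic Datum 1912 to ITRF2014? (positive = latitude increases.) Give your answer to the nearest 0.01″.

sin φ = -0.129142, cos φ = 0.991626, sin λ = -0.468115, cos λ = 0.883668.
North component: ΔN = −sin φ cos λ·ΔX − sin φ sin λ·ΔY + cos φ·ΔZ = −(-0.129142)(0.883668)(-454.6) − (-0.129142)(-0.468115)(-544.2) + (0.991626)(-65.0) = -83.44 m.
1° of latitude spans 3600 × 30.80 = 110880 m, so Δφ = -83.44 / 110880 × 3600 = -2.709″.

Δφ = -2.71″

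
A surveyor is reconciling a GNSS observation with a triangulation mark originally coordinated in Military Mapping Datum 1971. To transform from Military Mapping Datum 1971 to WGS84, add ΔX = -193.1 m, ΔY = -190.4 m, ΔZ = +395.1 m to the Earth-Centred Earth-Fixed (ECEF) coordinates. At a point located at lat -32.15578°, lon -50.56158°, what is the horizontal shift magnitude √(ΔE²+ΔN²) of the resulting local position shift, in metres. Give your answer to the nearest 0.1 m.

The local east axis at (φ, λ) is (−sin λ, cos λ, 0), so ΔE = −sin(-50.56158°)·(-193.1) + cos(-50.56158°)·(-190.4) = -270.08 m.
The local north axis is (−sin φ cos λ, −sin φ sin λ, cos φ), giving ΔN = -65.286 + 78.262 + 334.493 = 347.47 m.
Horizontal magnitude = √(ΔE² + ΔN²) = √((-270.08)² + 347.47²) = 440.09 m.

440.1 m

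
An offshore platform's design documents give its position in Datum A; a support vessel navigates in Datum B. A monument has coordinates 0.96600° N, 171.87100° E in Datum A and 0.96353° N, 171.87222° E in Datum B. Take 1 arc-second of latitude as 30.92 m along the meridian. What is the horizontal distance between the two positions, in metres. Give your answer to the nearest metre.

307 m

Δφ = 0.96353° − 0.96600° = -0.00247°; Δλ = 171.87222° − 171.87100° = +0.00122°.
1° of latitude = 3600 × 30.92 = 111312 m.
ΔN = Δφ × 111312 = -274.9 m; ΔE = Δλ × 111312 × cos(0.96600°) = +0.00122 × 111312 × 0.999858 = 135.8 m.
Distance = √(ΔE² + ΔN²) = √(135.8² + (-274.9)²) = 306.6 m.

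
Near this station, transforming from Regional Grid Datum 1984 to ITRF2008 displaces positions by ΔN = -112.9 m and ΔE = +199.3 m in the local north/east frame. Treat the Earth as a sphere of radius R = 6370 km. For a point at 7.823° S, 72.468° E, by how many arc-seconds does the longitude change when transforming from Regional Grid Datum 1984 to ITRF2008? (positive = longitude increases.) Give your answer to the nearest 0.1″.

At latitude -7.823°, cos φ = 0.990693.
One radian of longitude at latitude φ spans R cos φ, so Δλ = ΔE / (R cos φ) = 199.3 / (6370000 × 0.990693) = 3.1581e-05 rad = 6.514″.

Δλ = 6.5″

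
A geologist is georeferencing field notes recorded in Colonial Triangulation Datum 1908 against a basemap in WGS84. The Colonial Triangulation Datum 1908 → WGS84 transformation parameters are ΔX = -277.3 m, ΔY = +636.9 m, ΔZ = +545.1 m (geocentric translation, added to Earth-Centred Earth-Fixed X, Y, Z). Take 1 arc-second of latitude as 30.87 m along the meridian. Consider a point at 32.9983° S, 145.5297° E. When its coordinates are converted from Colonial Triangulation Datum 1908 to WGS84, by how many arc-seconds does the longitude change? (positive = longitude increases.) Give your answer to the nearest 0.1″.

Δλ = -14.2″

sin φ = -0.544614, cos φ = 0.838687, sin λ = 0.565979, cos λ = -0.824420.
East component: ΔE = −sin λ·ΔX + cos λ·ΔY = −(0.565979)(-277.3) + (-0.824420)(636.9) = -368.13 m.
1° of latitude spans 3600 × 30.87 = 111132 m; at latitude φ, 1° of longitude spans that × cos φ = 93204.9 m, so Δλ = -368.13 / 93204.9 × 3600 = -14.219″.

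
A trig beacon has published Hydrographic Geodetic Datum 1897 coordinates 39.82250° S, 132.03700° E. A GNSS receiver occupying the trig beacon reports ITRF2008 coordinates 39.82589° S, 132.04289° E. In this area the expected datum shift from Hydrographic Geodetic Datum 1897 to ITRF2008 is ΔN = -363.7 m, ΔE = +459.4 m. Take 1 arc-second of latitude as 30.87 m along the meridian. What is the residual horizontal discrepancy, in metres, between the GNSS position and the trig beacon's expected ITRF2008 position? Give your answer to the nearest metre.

Observed coordinate differences: Δφ = -0.00339°, Δλ = +0.00589°.
Converting to metres (1° lat = 111132 m, cos φ = 0.768032): observed ΔN = -376.7 m, observed ΔE = 502.7 m.
Subtracting the expected shift leaves a residual of -376.7 − (-363.7) = -13.0 m north and 502.7 − (459.4) = 43.3 m east.
Residual distance = √((-13.0)² + 43.3²) = 45.2 m.

45 m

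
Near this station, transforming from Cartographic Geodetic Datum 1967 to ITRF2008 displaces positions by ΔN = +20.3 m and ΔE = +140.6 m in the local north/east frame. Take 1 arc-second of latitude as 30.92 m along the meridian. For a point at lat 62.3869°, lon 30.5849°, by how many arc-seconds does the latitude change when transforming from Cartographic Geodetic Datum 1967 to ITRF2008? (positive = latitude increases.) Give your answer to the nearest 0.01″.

1″ of latitude = 30.92 m, so Δφ = 20.3 / 30.92 = 0.657″.

Δφ = 0.66″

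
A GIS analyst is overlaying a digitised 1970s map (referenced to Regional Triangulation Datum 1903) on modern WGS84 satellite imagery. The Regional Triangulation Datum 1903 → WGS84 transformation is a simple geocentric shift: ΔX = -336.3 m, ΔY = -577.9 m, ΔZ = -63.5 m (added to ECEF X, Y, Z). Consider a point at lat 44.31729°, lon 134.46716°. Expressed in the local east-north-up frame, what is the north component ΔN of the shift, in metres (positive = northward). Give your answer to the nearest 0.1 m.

ΔN = 78.1 m

At φ = 44.31729°, λ = 134.46716°: sin φ = 0.698631, cos φ = 0.715482, sin λ = 0.713652, cos λ = -0.700500.
ΔN = −sin φ cos λ·ΔX − sin φ sin λ·ΔY + cos φ·ΔZ = −(0.698631)(-0.700500)(-336.3) − (0.698631)(0.713652)(-577.9) + (0.715482)(-63.5) = 78.11 m.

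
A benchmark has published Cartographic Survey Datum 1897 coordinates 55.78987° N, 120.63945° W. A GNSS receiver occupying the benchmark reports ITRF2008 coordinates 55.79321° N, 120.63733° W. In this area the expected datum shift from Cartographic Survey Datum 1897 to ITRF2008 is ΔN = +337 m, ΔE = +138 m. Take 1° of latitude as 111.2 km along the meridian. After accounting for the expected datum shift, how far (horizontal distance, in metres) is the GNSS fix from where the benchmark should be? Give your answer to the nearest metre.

Observed coordinate differences: Δφ = +0.00334°, Δλ = +0.00212°.
Converting to metres (1° lat = 111200 m, cos φ = 0.562230): observed ΔN = 371.4 m, observed ΔE = 132.5 m.
Subtracting the expected shift leaves a residual of 371.4 − (337) = 34.4 m north and 132.5 − (138) = -5.5 m east.
Residual distance = √(34.4² + (-5.5)²) = 34.8 m.

35 m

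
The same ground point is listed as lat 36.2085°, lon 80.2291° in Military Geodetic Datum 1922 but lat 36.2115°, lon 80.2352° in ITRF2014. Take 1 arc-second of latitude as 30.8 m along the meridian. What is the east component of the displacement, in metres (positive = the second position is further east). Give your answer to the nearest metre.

ΔE = 546 m

Δφ = 36.2115° − 36.2085° = +0.0030°; Δλ = 80.2352° − 80.2291° = +0.0061°.
1° of latitude = 3600 × 30.80 = 110880 m.
ΔN = Δφ × 110880 = 332.6 m; ΔE = Δλ × 110880 × cos(36.2085°) = +0.0061 × 110880 × 0.806873 = 545.7 m.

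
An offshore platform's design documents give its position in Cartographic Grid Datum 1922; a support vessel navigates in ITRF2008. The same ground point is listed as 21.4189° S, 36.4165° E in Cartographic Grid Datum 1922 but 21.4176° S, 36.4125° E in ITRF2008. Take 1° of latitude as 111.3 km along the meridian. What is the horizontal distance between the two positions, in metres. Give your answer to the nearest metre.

439 m

Δφ = -21.4176° − -21.4189° = +0.0013°; Δλ = 36.4125° − 36.4165° = -0.0040°.
ΔN = Δφ × 111300 = 144.7 m; ΔE = Δλ × 111300 × cos(-21.4189°) = -0.0040 × 111300 × 0.930935 = -414.5 m.
Distance = √(ΔE² + ΔN²) = √((-414.5)² + 144.7²) = 439.0 m.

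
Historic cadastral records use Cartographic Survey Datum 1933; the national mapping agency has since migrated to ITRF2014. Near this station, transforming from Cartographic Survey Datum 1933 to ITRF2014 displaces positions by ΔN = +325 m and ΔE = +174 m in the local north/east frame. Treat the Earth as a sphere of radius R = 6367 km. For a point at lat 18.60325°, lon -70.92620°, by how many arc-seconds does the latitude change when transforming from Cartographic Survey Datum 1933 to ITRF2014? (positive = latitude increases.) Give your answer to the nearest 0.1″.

On a sphere of radius R, 1 rad of latitude = R, so Δφ = ΔN / R = 325.0 / 6367000 = 5.1044e-05 rad = 10.529″.

Δφ = 10.5″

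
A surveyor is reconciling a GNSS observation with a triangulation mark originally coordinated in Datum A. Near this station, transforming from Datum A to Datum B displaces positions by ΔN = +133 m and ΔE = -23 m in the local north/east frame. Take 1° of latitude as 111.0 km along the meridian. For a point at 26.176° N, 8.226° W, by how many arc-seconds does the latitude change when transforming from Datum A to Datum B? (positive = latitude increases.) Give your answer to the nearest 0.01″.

1° of latitude = 111.0 km, so Δφ = 133.0 / 111000 = 0.0011982° = 4.314″.

Δφ = 4.31″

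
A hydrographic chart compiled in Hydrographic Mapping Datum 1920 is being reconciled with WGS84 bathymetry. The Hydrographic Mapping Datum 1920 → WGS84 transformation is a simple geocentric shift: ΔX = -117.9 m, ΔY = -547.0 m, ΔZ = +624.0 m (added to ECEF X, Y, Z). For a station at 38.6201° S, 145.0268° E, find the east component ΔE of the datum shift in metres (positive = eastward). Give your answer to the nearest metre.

The local east axis at (φ, λ) is (−sin λ, cos λ, 0), so ΔE = −sin(145.0268°)·(-117.9) + cos(145.0268°)·(-547.0) = 515.80 m.

ΔE = 516 m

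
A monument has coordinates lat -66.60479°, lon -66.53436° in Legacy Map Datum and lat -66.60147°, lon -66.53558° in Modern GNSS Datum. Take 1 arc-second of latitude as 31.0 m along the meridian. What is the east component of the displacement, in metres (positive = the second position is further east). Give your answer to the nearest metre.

Δφ = -66.60147° − -66.60479° = +0.00332°; Δλ = -66.53558° − -66.53436° = -0.00122°.
1° of latitude = 3600 × 31.00 = 111600 m.
ΔN = Δφ × 111600 = 370.5 m; ΔE = Δλ × 111600 × cos(-66.60479°) = -0.00122 × 111600 × 0.397071 = -54.1 m.

ΔE = -54 m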